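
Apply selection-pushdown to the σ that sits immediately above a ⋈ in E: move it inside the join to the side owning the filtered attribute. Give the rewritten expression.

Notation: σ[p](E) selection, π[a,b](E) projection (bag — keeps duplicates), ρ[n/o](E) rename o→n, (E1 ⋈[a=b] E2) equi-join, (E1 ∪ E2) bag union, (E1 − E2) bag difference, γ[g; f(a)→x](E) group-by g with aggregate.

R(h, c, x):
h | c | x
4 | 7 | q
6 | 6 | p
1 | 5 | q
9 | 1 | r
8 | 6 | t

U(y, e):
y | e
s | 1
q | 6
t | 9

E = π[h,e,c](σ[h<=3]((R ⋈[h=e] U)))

σ filters on h, owned by the left side.
E' = π[h,e,c]((σ[h<=3](R) ⋈[h=e] U))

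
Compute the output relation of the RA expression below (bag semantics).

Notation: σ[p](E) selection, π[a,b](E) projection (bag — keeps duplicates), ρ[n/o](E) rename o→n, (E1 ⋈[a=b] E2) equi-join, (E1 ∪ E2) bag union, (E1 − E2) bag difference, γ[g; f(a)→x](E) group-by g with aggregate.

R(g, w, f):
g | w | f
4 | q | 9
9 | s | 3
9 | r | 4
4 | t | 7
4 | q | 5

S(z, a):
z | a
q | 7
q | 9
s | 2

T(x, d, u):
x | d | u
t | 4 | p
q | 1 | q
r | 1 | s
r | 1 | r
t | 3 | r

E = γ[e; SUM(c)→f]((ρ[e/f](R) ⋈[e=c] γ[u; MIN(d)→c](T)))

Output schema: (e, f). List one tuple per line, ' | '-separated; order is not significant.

Row counts bottom-up:
  R → 5
  ρ[e/f](R) → 5
  T → 5
  γ[u; MIN(d)→c](T) → 4
  (ρ[e/f](R) ⋈[e=c] γ[u; MIN(d)→c](T)) → 1
  γ[e; SUM(c)→f]((ρ[e/f](R) ⋈[e=c] γ[u; MIN(d)→c](T))) → 1

== RESULT ==
e | f
4 | 4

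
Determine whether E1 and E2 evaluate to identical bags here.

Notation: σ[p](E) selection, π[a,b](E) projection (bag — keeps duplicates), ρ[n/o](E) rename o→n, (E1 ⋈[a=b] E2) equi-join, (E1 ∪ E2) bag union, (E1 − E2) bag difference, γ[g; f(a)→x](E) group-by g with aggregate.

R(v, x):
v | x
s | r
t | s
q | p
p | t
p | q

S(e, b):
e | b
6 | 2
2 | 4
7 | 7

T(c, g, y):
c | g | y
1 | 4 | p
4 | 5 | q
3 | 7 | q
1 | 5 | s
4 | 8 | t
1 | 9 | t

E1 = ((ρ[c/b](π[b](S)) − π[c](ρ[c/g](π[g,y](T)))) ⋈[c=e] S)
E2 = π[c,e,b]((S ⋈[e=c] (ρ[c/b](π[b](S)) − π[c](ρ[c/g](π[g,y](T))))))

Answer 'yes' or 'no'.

E1 stepwise |·|:
  S → 3
  π[b](S) → 3
  ρ[c/b](π[b](S)) → 3
  T → 6
  π[g,y](T) → 6
  ρ[c/g](π[g,y](T)) → 6
  π[c](ρ[c/g](π[g,y](T))) → 6
  (ρ[c/b](π[b](S)) − π[c](ρ[c/g](π[g,y](T)))) → 1
  S → 3
  ((ρ[c/b](π[b](S)) − π[c](ρ[c/g](π[g,y](T)))) ⋈[c=e] S) → 1
E2 stepwise |·|:
  S → 3
  S → 3
  π[b](S) → 3
  ρ[c/b](π[b](S)) → 3
  T → 6
  π[g,y](T) → 6
  ρ[c/g](π[g,y](T)) → 6
  π[c](ρ[c/g](π[g,y](T))) → 6
  (ρ[c/b](π[b](S)) − π[c](ρ[c/g](π[g,y](T)))) → 1
  (S ⋈[e=c] (ρ[c/b](π[b](S)) − π[c](ρ[c/g](π[g,y](T))))) → 1
  π[c,e,b]((S ⋈[e=c] (ρ[c/b](π[b](S)) − π[c](ρ[c/g](π[g,y](T)))))) → 1

E1 and E2 produce the same multiset:
c | e | b
2 | 2 | 4

yes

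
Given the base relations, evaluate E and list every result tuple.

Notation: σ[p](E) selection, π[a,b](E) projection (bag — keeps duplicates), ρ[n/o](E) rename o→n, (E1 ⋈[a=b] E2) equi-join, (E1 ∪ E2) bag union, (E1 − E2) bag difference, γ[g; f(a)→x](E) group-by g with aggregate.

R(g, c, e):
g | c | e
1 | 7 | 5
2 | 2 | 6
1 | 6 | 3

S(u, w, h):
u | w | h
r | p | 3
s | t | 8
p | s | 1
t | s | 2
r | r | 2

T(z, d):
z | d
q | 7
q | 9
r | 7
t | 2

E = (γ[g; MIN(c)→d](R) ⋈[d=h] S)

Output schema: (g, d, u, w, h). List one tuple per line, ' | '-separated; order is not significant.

Row counts bottom-up:
  R → 3
  γ[g; MIN(c)→d](R) → 2
  S → 5
  (γ[g; MIN(c)→d](R) ⋈[d=h] S) → 2

== RESULT ==
g | d | u | w | h
2 | 2 | r | r | 2
2 | 2 | t | s | 2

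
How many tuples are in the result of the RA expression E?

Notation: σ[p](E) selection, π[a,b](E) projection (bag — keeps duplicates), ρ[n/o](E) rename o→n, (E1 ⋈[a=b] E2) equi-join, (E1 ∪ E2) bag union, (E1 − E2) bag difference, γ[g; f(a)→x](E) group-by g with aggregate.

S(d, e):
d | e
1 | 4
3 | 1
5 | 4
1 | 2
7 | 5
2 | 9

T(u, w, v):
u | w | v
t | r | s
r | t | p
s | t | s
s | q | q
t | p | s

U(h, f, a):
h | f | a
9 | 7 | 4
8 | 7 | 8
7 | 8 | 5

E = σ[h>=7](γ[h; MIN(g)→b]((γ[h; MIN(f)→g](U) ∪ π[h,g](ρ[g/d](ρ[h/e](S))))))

Subexpression sizes:
  U → 3
  γ[h; MIN(f)→g](U) → 3
  S → 6
  ρ[h/e](S) → 6
  ρ[g/d](ρ[h/e](S)) → 6
  π[h,g](ρ[g/d](ρ[h/e](S))) → 6
  (γ[h; MIN(f)→g](U) ∪ π[h,g](ρ[g/d](ρ[h/e](S)))) → 9
  γ[h; MIN(g)→b]((γ[h; MIN(f)→g](U) ∪ π[h,g](ρ[g/d](ρ[h/e](S))))) → 7
  σ[h>=7](γ[h; MIN(g)→b]((γ[h; MIN(f)→g](U) ∪ π[h,g](ρ[g/d](ρ[h/e](S)))))) → 3

|E| = 3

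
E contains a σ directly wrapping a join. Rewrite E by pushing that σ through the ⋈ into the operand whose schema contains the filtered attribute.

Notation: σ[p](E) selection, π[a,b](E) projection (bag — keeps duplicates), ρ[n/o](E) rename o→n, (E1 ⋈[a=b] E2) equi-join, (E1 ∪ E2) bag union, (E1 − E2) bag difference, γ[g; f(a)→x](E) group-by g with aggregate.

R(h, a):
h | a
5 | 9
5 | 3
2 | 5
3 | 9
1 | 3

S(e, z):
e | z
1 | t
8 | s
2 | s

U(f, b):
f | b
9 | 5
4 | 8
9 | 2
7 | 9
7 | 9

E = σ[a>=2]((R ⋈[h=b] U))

σ filters on a, owned by the left side.
E' = (σ[a>=2](R) ⋈[h=b] U)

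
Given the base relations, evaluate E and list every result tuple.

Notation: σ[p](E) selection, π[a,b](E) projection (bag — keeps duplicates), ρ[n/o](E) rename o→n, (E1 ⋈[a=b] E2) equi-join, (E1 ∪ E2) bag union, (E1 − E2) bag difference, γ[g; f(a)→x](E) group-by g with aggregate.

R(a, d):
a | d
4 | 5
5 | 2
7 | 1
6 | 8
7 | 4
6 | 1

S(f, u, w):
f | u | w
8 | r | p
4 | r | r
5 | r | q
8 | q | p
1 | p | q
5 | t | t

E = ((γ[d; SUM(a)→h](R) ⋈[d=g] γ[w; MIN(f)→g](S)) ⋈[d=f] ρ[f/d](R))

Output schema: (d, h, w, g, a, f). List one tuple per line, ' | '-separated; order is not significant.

Subexpression sizes:
  R → 6
  γ[d; SUM(a)→h](R) → 5
  S → 6
  γ[w; MIN(f)→g](S) → 4
  (γ[d; SUM(a)→h](R) ⋈[d=g] γ[w; MIN(f)→g](S)) → 4
  R → 6
  ρ[f/d](R) → 6
  ((γ[d; SUM(a)→h](R) ⋈[d=g] γ[w; MIN(f)→g](S)) ⋈[d=f] ρ[f/d](R)) → 5

== RESULT ==
d | h | w | g | a | f
1 | 13 | q | 1 | 6 | 1
1 | 13 | q | 1 | 7 | 1
4 | 7 | r | 4 | 7 | 4
5 | 4 | t | 5 | 4 | 5
8 | 6 | p | 8 | 6 | 8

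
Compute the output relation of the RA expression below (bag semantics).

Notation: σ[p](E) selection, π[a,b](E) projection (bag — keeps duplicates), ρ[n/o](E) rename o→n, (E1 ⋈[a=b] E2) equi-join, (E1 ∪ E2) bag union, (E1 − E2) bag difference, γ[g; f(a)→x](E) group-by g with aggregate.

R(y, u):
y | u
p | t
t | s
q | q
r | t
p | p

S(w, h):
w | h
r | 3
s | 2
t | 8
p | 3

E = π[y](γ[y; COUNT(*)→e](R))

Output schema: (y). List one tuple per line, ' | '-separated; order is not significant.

Stepwise |·|:
  R → 5
  γ[y; COUNT(*)→e](R) → 4
  π[y](γ[y; COUNT(*)→e](R)) → 4

== RESULT ==
y
p
q
r
t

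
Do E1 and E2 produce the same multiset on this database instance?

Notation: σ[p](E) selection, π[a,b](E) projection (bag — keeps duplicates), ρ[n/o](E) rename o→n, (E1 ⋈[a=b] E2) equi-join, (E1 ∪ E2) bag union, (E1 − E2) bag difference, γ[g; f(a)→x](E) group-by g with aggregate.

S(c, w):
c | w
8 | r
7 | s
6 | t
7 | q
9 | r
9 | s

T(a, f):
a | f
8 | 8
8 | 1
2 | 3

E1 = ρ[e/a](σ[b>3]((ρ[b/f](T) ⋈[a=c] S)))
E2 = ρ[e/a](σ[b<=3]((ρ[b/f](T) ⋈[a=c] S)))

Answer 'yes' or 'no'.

E1 subexpression sizes:
  T → 3
  ρ[b/f](T) → 3
  S → 6
  (ρ[b/f](T) ⋈[a=c] S) → 2
  σ[b>3]((ρ[b/f](T) ⋈[a=c] S)) → 1
  ρ[e/a](σ[b>3]((ρ[b/f](T) ⋈[a=c] S))) → 1
E2 subexpression sizes:
  T → 3
  ρ[b/f](T) → 3
  S → 6
  (ρ[b/f](T) ⋈[a=c] S) → 2
  σ[b<=3]((ρ[b/f](T) ⋈[a=c] S)) → 1
  ρ[e/a](σ[b<=3]((ρ[b/f](T) ⋈[a=c] S))) → 1

E1 result:
e | b | c | w
8 | 8 | 8 | r
E2 result:
e | b | c | w
8 | 1 | 8 | r
Witness: (8, 8, 8, 'r') appears 1× in E1 but 0× in E2.

no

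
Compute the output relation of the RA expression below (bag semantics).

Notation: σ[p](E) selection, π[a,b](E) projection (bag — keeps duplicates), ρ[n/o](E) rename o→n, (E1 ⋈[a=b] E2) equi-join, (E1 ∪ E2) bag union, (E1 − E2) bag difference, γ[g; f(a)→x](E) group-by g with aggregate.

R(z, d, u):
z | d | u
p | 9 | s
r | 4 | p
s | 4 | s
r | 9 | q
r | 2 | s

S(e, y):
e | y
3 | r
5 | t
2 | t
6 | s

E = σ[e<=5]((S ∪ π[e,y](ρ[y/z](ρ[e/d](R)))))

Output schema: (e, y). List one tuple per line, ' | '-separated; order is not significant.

Row counts bottom-up:
  S → 4
  R → 5
  ρ[e/d](R) → 5
  ρ[y/z](ρ[e/d](R)) → 5
  π[e,y](ρ[y/z](ρ[e/d](R))) → 5
  (S ∪ π[e,y](ρ[y/z](ρ[e/d](R)))) → 9
  σ[e<=5]((S ∪ π[e,y](ρ[y/z](ρ[e/d](R))))) → 6

== RESULT ==
e | y
2 | r
2 | t
3 | r
4 | r
4 | s
5 | t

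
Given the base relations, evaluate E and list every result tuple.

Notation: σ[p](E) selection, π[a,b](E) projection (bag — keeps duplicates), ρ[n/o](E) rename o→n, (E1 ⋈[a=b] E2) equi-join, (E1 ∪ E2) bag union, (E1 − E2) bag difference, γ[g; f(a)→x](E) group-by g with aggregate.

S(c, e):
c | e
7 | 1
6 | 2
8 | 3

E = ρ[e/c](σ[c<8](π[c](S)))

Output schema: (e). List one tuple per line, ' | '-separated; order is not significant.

Row counts bottom-up:
  S → 3
  π[c](S) → 3
  σ[c<8](π[c](S)) → 2
  ρ[e/c](σ[c<8](π[c](S))) → 2

== RESULT ==
e
6
7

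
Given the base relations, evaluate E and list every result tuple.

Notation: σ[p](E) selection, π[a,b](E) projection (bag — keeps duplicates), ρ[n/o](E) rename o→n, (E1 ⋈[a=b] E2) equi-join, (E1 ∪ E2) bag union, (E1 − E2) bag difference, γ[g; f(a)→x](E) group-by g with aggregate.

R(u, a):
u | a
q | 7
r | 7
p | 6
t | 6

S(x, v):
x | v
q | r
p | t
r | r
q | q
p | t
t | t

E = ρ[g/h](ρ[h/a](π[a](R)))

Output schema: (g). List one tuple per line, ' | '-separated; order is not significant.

Per-node cardinality:
  R → 4
  π[a](R) → 4
  ρ[h/a](π[a](R)) → 4
  ρ[g/h](ρ[h/a](π[a](R))) → 4

== RESULT ==
g
6
6
7
7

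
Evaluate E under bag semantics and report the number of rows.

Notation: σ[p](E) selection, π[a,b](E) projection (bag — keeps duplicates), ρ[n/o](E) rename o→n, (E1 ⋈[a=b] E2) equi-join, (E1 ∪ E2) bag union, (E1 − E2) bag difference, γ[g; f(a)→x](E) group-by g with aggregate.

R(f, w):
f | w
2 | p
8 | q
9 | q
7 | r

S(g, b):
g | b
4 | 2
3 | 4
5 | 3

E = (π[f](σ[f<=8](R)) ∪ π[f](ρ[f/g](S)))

Per-node cardinality:
  R → 4
  σ[f<=8](R) → 3
  π[f](σ[f<=8](R)) → 3
  S → 3
  ρ[f/g](S) → 3
  π[f](ρ[f/g](S)) → 3
  (π[f](σ[f<=8](R)) ∪ π[f](ρ[f/g](S))) → 6

|E| = 6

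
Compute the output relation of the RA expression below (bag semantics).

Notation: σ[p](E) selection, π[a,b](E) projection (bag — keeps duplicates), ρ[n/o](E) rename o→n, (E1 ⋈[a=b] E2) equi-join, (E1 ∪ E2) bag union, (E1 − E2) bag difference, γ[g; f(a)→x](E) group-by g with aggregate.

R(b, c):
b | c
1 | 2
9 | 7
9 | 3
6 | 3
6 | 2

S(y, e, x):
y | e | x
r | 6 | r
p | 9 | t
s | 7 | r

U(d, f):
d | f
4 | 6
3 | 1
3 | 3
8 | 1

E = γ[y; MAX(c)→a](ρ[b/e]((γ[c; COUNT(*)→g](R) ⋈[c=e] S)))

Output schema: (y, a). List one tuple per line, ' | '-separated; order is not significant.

Row counts bottom-up:
  R → 5
  γ[c; COUNT(*)→g](R) → 3
  S → 3
  (γ[c; COUNT(*)→g](R) ⋈[c=e] S) → 1
  ρ[b/e]((γ[c; COUNT(*)→g](R) ⋈[c=e] S)) → 1
  γ[y; MAX(c)→a](ρ[b/e]((γ[c; COUNT(*)→g](R) ⋈[c=e] S))) → 1

== RESULT ==
y | a
s | 7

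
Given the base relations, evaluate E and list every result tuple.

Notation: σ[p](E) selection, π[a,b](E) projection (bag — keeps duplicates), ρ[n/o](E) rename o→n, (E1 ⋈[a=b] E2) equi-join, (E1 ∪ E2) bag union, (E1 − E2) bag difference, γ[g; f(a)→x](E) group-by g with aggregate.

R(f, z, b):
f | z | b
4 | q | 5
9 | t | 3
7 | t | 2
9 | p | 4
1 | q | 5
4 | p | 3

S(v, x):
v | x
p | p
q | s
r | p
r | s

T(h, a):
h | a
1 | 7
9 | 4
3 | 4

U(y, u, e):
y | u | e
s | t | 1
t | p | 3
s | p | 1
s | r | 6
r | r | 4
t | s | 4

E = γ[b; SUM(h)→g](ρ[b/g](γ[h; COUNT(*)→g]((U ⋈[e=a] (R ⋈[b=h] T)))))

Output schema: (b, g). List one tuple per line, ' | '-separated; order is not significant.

Subexpression sizes:
  U → 6
  R → 6
  T → 3
  (R ⋈[b=h] T) → 2
  (U ⋈[e=a] (R ⋈[b=h] T)) → 4
  γ[h; COUNT(*)→g]((U ⋈[e=a] (R ⋈[b=h] T))) → 1
  ρ[b/g](γ[h; COUNT(*)→g]((U ⋈[e=a] (R ⋈[b=h] T)))) → 1
  γ[b; SUM(h)→g](ρ[b/g](γ[h; COUNT(*)→g]((U ⋈[e=a] (R ⋈[b=h] T))))) → 1

== RESULT ==
b | g
4 | 3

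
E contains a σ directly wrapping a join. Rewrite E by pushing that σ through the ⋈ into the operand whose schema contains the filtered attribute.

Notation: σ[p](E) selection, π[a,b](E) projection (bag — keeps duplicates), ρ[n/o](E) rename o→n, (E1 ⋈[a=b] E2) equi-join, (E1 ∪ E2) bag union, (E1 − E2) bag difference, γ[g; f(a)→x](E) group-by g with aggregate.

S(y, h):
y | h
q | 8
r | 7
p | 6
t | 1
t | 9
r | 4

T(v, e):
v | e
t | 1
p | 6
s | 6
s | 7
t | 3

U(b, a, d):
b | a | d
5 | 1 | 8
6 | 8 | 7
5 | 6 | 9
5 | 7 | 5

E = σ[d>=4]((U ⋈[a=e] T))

σ filters on d, owned by the left side.
E' = (σ[d>=4](U) ⋈[a=e] T)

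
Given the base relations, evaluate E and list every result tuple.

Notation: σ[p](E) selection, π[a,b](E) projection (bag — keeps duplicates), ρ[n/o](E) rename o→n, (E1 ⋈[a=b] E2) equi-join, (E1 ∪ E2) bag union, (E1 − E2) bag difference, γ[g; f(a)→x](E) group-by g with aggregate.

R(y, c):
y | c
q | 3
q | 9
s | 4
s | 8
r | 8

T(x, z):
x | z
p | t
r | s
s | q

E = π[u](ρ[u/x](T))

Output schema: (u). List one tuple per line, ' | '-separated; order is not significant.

Per-node cardinality:
  T → 3
  ρ[u/x](T) → 3
  π[u](ρ[u/x](T)) → 3

== RESULT ==
u
p
r
s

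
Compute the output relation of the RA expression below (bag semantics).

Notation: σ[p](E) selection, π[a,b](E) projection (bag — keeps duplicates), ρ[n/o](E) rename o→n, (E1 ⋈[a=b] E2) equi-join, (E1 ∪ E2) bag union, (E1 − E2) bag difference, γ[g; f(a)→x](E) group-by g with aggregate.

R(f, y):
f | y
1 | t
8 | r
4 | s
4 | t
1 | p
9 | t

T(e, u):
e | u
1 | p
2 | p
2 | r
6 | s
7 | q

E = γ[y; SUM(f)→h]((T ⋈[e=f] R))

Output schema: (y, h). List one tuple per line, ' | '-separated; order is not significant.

Row counts bottom-up:
  T → 5
  R → 6
  (T ⋈[e=f] R) → 2
  γ[y; SUM(f)→h]((T ⋈[e=f] R)) → 2

== RESULT ==
y | h
p | 1
t | 1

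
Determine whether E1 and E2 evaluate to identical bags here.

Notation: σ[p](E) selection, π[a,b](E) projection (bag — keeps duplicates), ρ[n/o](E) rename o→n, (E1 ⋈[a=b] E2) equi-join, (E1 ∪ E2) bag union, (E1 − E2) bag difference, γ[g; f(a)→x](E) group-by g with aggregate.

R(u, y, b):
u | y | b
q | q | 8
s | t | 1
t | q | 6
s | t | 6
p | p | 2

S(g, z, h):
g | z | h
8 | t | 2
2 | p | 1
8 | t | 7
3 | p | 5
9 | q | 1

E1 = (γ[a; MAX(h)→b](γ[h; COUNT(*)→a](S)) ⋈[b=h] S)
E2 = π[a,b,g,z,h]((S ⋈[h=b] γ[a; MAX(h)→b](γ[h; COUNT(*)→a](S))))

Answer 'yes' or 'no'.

E1 row counts bottom-up:
  S → 5
  γ[h; COUNT(*)→a](S) → 4
  γ[a; MAX(h)→b](γ[h; COUNT(*)→a](S)) → 2
  S → 5
  (γ[a; MAX(h)→b](γ[h; COUNT(*)→a](S)) ⋈[b=h] S) → 3
E2 row counts bottom-up:
  S → 5
  S → 5
  γ[h; COUNT(*)→a](S) → 4
  γ[a; MAX(h)→b](γ[h; COUNT(*)→a](S)) → 2
  (S ⋈[h=b] γ[a; MAX(h)→b](γ[h; COUNT(*)→a](S))) → 3
  π[a,b,g,z,h]((S ⋈[h=b] γ[a; MAX(h)→b](γ[h; COUNT(*)→a](S)))) → 3

E1 and E2 produce the same multiset:
a | b | g | z | h
1 | 7 | 8 | t | 7
2 | 1 | 2 | p | 1
2 | 1 | 9 | q | 1

yes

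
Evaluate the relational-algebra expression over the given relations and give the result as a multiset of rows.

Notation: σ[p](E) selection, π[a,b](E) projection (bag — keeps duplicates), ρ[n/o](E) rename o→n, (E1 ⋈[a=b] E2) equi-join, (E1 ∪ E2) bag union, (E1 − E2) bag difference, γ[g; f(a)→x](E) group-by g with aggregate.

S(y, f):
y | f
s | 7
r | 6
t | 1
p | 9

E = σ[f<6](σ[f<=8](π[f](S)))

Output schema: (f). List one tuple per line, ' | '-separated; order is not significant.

Per-node cardinality:
  S → 4
  π[f](S) → 4
  σ[f<=8](π[f](S)) → 3
  σ[f<6](σ[f<=8](π[f](S))) → 1

== RESULT ==
f
1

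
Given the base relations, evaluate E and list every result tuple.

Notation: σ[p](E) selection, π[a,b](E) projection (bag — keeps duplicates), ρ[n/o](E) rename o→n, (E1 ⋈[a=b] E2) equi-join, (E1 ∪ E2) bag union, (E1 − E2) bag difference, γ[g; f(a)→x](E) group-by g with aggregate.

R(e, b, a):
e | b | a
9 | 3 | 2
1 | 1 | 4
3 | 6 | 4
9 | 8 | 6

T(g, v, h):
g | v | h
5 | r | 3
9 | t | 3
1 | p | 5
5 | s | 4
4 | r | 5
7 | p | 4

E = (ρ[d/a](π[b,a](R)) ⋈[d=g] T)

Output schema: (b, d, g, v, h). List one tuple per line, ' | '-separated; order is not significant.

Stepwise |·|:
  R → 4
  π[b,a](R) → 4
  ρ[d/a](π[b,a](R)) → 4
  T → 6
  (ρ[d/a](π[b,a](R)) ⋈[d=g] T) → 2

== RESULT ==
b | d | g | v | h
1 | 4 | 4 | r | 5
6 | 4 | 4 | r | 5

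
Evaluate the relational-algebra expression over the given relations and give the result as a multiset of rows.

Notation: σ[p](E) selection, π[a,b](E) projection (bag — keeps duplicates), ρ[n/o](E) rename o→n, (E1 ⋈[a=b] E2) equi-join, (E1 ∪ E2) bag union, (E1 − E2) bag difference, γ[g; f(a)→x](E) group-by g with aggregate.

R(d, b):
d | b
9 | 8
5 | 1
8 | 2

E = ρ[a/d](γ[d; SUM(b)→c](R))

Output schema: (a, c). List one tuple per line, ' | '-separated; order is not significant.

Row counts bottom-up:
  R → 3
  γ[d; SUM(b)→c](R) → 3
  ρ[a/d](γ[d; SUM(b)→c](R)) → 3

== RESULT ==
a | c
5 | 1
8 | 2
9 | 8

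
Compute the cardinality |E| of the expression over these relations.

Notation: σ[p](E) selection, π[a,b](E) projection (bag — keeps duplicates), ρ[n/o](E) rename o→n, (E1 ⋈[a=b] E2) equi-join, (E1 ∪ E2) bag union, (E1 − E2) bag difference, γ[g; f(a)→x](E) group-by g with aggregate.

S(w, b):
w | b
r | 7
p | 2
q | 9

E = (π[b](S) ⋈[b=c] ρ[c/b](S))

Subexpression sizes:
  S → 3
  π[b](S) → 3
  S → 3
  ρ[c/b](S) → 3
  (π[b](S) ⋈[b=c] ρ[c/b](S)) → 3

|E| = 3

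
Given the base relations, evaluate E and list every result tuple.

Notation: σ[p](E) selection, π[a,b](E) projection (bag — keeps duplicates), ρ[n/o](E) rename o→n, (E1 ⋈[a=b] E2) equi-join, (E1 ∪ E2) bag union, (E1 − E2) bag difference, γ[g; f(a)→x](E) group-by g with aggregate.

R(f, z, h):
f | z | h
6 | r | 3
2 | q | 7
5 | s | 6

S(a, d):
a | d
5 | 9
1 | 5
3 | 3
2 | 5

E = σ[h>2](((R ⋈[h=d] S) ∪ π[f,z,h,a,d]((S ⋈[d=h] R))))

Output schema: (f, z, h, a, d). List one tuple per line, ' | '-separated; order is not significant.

Row counts bottom-up:
  R → 3
  S → 4
  (R ⋈[h=d] S) → 1
  S → 4
  R → 3
  (S ⋈[d=h] R) → 1
  π[f,z,h,a,d]((S ⋈[d=h] R)) → 1
  ((R ⋈[h=d] S) ∪ π[f,z,h,a,d]((S ⋈[d=h] R))) → 2
  σ[h>2](((R ⋈[h=d] S) ∪ π[f,z,h,a,d]((S ⋈[d=h] R)))) → 2

== RESULT ==
f | z | h | a | d
6 | r | 3 | 3 | 3
6 | r | 3 | 3 | 3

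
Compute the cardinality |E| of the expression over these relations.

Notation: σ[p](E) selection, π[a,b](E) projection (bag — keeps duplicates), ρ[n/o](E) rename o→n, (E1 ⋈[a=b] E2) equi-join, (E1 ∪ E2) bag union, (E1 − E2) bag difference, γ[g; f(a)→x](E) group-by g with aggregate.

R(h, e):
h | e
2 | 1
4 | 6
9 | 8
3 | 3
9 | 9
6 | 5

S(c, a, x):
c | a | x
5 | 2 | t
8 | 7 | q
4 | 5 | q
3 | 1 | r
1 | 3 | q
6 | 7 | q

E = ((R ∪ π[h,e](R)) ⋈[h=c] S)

Stepwise |·|:
  R → 6
  R → 6
  π[h,e](R) → 6
  (R ∪ π[h,e](R)) → 12
  S → 6
  ((R ∪ π[h,e](R)) ⋈[h=c] S) → 6

|E| = 6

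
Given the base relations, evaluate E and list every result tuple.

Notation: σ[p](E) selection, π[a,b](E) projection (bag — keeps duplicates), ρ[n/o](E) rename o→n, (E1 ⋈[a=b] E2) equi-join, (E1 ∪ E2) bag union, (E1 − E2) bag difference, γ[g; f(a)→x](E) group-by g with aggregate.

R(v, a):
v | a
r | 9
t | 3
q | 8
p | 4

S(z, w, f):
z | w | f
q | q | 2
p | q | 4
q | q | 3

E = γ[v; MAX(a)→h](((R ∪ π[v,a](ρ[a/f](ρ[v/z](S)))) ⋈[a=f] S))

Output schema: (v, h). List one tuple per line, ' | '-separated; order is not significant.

Per-node cardinality:
  R → 4
  S → 3
  ρ[v/z](S) → 3
  ρ[a/f](ρ[v/z](S)) → 3
  π[v,a](ρ[a/f](ρ[v/z](S))) → 3
  (R ∪ π[v,a](ρ[a/f](ρ[v/z](S)))) → 7
  S → 3
  ((R ∪ π[v,a](ρ[a/f](ρ[v/z](S)))) ⋈[a=f] S) → 5
  γ[v; MAX(a)→h](((R ∪ π[v,a](ρ[a/f](ρ[v/z](S)))) ⋈[a=f] S)) → 3

== RESULT ==
v | h
p | 4
q | 3
t | 3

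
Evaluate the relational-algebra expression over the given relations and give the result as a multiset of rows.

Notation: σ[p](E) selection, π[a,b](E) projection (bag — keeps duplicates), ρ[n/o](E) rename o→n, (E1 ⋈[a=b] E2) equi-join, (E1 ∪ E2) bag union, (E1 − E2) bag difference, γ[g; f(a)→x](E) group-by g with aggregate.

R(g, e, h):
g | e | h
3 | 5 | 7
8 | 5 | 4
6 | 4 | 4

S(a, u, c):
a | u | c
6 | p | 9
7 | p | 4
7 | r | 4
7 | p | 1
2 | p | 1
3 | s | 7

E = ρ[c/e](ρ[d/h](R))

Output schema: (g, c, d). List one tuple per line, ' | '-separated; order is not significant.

Row counts bottom-up:
  R → 3
  ρ[d/h](R) → 3
  ρ[c/e](ρ[d/h](R)) → 3

== RESULT ==
g | c | d
3 | 5 | 7
6 | 4 | 4
8 | 5 | 4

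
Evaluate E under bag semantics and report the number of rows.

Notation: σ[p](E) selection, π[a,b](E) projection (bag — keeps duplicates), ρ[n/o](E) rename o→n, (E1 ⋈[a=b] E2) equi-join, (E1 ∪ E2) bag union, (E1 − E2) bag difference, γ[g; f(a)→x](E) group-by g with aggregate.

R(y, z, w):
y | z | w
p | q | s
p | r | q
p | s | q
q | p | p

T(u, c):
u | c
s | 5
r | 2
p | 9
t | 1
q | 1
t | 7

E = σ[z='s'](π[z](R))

Per-node cardinality:
  R → 4
  π[z](R) → 4
  σ[z='s'](π[z](R)) → 1

|E| = 1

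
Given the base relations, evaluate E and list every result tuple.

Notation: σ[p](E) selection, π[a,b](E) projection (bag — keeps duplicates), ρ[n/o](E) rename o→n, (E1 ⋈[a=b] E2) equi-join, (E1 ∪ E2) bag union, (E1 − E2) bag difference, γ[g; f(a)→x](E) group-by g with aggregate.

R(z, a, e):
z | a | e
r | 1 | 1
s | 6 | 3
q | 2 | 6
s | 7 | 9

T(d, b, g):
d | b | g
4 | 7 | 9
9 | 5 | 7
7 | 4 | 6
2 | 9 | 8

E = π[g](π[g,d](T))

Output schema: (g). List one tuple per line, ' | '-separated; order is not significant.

Per-node cardinality:
  T → 4
  π[g,d](T) → 4
  π[g](π[g,d](T)) → 4

== RESULT ==
g
6
7
8
9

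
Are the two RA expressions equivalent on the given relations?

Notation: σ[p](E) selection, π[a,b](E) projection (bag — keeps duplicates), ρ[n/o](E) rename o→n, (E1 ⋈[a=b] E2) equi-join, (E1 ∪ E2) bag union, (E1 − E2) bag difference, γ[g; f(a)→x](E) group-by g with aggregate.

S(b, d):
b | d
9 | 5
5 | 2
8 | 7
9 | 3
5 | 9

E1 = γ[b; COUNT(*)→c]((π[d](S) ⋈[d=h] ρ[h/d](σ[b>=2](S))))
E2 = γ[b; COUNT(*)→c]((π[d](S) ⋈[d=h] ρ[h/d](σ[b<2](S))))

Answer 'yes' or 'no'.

E1 per-node cardinality:
  S → 5
  π[d](S) → 5
  S → 5
  σ[b>=2](S) → 5
  ρ[h/d](σ[b>=2](S)) → 5
  (π[d](S) ⋈[d=h] ρ[h/d](σ[b>=2](S))) → 5
  γ[b; COUNT(*)→c]((π[d](S) ⋈[d=h] ρ[h/d](σ[b>=2](S)))) → 3
E2 per-node cardinality:
  S → 5
  π[d](S) → 5
  S → 5
  σ[b<2](S) → 0
  ρ[h/d](σ[b<2](S)) → 0
  (π[d](S) ⋈[d=h] ρ[h/d](σ[b<2](S))) → 0
  γ[b; COUNT(*)→c]((π[d](S) ⋈[d=h] ρ[h/d](σ[b<2](S)))) → 0

E1 result:
b | c
5 | 2
8 | 1
9 | 2
E2 result:
b | c
(0 rows)
Witness: (8, 1) appears 1× in E1 but 0× in E2.

no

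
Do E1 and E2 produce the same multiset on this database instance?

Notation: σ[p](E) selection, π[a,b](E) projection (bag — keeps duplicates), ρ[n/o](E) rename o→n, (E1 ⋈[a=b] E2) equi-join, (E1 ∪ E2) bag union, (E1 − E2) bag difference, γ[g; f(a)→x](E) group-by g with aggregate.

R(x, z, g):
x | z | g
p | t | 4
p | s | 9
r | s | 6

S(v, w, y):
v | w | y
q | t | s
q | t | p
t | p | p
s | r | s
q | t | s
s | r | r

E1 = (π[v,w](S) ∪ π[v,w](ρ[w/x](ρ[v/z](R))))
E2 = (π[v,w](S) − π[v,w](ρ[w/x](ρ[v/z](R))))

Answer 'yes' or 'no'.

E1 row counts bottom-up:
  S → 6
  π[v,w](S) → 6
  R → 3
  ρ[v/z](R) → 3
  ρ[w/x](ρ[v/z](R)) → 3
  π[v,w](ρ[w/x](ρ[v/z](R))) → 3
  (π[v,w](S) ∪ π[v,w](ρ[w/x](ρ[v/z](R)))) → 9
E2 row counts bottom-up:
  S → 6
  π[v,w](S) → 6
  R → 3
  ρ[v/z](R) → 3
  ρ[w/x](ρ[v/z](R)) → 3
  π[v,w](ρ[w/x](ρ[v/z](R))) → 3
  (π[v,w](S) − π[v,w](ρ[w/x](ρ[v/z](R)))) → 4

E1 result:
v | w
q | t
q | t
q | t
s | p
s | r
s | r
s | r
t | p
t | p
E2 result:
v | w
q | t
q | t
q | t
s | r
Witness: ('s', 'r') appears 3× in E1 but 1× in E2.

no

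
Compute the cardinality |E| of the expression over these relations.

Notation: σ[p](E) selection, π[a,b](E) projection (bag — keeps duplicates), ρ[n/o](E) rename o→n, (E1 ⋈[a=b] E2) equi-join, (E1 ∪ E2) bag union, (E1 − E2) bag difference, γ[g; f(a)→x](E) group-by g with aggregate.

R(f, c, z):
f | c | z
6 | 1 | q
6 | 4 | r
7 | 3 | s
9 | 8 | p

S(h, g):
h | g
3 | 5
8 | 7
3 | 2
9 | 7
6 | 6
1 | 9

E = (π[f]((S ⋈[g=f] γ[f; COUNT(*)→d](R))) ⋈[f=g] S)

Row counts bottom-up:
  S → 6
  R → 4
  γ[f; COUNT(*)→d](R) → 3
  (S ⋈[g=f] γ[f; COUNT(*)→d](R)) → 4
  π[f]((S ⋈[g=f] γ[f; COUNT(*)→d](R))) → 4
  S → 6
  (π[f]((S ⋈[g=f] γ[f; COUNT(*)→d](R))) ⋈[f=g] S) → 6

|E| = 6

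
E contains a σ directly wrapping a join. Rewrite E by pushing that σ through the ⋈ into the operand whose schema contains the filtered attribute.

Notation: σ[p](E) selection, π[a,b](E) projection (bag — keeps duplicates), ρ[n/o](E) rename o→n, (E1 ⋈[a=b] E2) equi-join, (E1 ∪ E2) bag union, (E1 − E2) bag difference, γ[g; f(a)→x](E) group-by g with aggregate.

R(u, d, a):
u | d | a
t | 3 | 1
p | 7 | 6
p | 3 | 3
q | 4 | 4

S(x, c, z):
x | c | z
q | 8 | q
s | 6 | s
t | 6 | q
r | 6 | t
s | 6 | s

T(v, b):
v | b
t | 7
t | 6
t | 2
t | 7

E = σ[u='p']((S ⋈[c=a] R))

σ filters on u, owned by the right side.
E' = (S ⋈[c=a] σ[u='p'](R))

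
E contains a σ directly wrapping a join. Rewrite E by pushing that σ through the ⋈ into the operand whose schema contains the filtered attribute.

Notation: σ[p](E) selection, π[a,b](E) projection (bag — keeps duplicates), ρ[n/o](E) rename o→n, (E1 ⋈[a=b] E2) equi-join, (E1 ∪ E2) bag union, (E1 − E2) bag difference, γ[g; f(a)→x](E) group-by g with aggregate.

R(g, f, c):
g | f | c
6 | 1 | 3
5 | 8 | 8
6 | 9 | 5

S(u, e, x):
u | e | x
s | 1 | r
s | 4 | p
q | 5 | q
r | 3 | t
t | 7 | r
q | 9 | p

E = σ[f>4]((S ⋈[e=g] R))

σ filters on f, owned by the right side.
E' = (S ⋈[e=g] σ[f>4](R))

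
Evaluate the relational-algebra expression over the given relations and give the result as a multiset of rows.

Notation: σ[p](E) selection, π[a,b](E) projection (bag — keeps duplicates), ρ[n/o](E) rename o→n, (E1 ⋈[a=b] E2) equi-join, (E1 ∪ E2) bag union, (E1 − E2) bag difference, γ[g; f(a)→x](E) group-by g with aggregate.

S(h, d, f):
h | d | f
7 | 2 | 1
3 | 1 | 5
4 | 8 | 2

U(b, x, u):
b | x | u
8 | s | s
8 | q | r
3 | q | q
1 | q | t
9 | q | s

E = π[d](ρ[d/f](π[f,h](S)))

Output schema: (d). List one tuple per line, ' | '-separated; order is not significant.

Stepwise |·|:
  S → 3
  π[f,h](S) → 3
  ρ[d/f](π[f,h](S)) → 3
  π[d](ρ[d/f](π[f,h](S))) → 3

== RESULT ==
d
1
2
5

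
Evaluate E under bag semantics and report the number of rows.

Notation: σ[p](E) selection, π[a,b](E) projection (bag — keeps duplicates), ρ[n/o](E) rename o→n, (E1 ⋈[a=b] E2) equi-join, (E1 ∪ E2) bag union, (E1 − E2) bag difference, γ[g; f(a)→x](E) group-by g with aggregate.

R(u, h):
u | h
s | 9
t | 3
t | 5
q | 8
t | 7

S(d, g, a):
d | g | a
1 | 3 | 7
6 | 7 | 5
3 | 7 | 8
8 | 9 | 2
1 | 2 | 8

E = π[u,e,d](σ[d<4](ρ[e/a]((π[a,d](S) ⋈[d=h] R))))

Stepwise |·|:
  S → 5
  π[a,d](S) → 5
  R → 5
  (π[a,d](S) ⋈[d=h] R) → 2
  ρ[e/a]((π[a,d](S) ⋈[d=h] R)) → 2
  σ[d<4](ρ[e/a]((π[a,d](S) ⋈[d=h] R))) → 1
  π[u,e,d](σ[d<4](ρ[e/a]((π[a,d](S) ⋈[d=h] R)))) → 1

|E| = 1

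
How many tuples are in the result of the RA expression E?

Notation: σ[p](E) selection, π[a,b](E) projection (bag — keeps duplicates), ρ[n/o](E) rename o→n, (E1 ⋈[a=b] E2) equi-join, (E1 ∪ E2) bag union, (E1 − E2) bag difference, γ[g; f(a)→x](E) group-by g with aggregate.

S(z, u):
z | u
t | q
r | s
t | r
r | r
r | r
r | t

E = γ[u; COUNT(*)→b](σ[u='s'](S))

Per-node cardinality:
  S → 6
  σ[u='s'](S) → 1
  γ[u; COUNT(*)→b](σ[u='s'](S)) → 1

|E| = 1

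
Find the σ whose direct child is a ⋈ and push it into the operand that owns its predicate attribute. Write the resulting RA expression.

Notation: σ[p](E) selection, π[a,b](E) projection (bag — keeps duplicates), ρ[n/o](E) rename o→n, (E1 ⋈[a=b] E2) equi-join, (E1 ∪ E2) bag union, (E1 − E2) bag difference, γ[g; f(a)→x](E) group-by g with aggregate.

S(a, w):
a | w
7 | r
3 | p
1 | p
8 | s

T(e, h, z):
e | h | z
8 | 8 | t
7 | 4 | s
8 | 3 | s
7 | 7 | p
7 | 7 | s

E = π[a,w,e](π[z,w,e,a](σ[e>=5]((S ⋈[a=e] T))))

σ filters on e, owned by the right side.
E' = π[a,w,e](π[z,w,e,a]((S ⋈[a=e] σ[e>=5](T))))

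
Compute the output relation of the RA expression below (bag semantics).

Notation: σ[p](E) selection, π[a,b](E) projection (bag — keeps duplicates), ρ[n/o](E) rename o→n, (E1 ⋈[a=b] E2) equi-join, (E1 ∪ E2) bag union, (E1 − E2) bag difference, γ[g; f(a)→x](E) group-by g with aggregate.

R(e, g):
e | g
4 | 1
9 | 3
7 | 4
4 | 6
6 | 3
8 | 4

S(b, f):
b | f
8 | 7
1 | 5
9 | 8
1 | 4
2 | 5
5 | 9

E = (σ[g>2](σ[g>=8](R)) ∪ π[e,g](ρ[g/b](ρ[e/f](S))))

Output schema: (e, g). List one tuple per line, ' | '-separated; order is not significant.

Stepwise |·|:
  R → 6
  σ[g>=8](R) → 0
  σ[g>2](σ[g>=8](R)) → 0
  S → 6
  ρ[e/f](S) → 6
  ρ[g/b](ρ[e/f](S)) → 6
  π[e,g](ρ[g/b](ρ[e/f](S))) → 6
  (σ[g>2](σ[g>=8](R)) ∪ π[e,g](ρ[g/b](ρ[e/f](S)))) → 6

== RESULT ==
e | g
4 | 1
5 | 1
5 | 2
7 | 8
8 | 9
9 | 5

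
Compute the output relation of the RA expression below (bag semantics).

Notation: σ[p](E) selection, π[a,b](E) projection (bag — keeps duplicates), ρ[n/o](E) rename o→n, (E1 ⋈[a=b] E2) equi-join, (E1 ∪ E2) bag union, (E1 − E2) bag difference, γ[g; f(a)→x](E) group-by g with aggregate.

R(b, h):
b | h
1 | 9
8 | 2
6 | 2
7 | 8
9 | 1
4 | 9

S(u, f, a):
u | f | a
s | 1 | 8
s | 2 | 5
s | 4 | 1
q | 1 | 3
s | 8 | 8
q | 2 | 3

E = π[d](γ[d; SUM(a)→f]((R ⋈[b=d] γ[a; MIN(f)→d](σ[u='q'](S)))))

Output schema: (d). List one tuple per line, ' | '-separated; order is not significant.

Subexpression sizes:
  R → 6
  S → 6
  σ[u='q'](S) → 2
  γ[a; MIN(f)→d](σ[u='q'](S)) → 1
  (R ⋈[b=d] γ[a; MIN(f)→d](σ[u='q'](S))) → 1
  γ[d; SUM(a)→f]((R ⋈[b=d] γ[a; MIN(f)→d](σ[u='q'](S)))) → 1
  π[d](γ[d; SUM(a)→f]((R ⋈[b=d] γ[a; MIN(f)→d](σ[u='q'](S))))) → 1

== RESULT ==
d
1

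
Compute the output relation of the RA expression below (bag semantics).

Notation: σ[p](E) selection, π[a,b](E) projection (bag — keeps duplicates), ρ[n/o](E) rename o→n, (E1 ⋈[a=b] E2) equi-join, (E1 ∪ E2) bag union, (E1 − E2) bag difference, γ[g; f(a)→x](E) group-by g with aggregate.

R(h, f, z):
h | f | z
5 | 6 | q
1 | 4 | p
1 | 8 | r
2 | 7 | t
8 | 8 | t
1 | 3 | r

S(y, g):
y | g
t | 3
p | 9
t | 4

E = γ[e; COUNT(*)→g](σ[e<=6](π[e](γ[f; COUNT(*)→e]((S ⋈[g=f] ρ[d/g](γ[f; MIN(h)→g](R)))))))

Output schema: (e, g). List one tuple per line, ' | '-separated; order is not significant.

Subexpression sizes:
  S → 3
  R → 6
  γ[f; MIN(h)→g](R) → 5
  ρ[d/g](γ[f; MIN(h)→g](R)) → 5
  (S ⋈[g=f] ρ[d/g](γ[f; MIN(h)→g](R))) → 2
  γ[f; COUNT(*)→e]((S ⋈[g=f] ρ[d/g](γ[f; MIN(h)→g](R)))) → 2
  π[e](γ[f; COUNT(*)→e]((S ⋈[g=f] ρ[d/g](γ[f; MIN(h)→g](R))))) → 2
  σ[e<=6](π[e](γ[f; COUNT(*)→e]((S ⋈[g=f] ρ[d/g](γ[f; MIN(h)→g](R)))))) → 2
  γ[e; COUNT(*)→g](σ[e<=6](π[e](γ[f; COUNT(*)→e]((S ⋈[g=f] ρ[d/g](γ[f; MIN(h)→g](R))))))) → 1

== RESULT ==
e | g
1 | 2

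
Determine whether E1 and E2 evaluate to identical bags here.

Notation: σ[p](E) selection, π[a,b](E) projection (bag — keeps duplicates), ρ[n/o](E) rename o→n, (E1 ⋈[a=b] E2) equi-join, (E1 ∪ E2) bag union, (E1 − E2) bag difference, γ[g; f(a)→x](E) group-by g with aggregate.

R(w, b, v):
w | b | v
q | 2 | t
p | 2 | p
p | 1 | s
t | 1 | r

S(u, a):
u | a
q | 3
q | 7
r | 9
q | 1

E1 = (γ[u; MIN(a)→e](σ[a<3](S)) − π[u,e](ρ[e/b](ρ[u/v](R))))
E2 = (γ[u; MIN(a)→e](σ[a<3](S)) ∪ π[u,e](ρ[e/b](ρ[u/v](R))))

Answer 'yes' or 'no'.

E1 row counts bottom-up:
  S → 4
  σ[a<3](S) → 1
  γ[u; MIN(a)→e](σ[a<3](S)) → 1
  R → 4
  ρ[u/v](R) → 4
  ρ[e/b](ρ[u/v](R)) → 4
  π[u,e](ρ[e/b](ρ[u/v](R))) → 4
  (γ[u; MIN(a)→e](σ[a<3](S)) − π[u,e](ρ[e/b](ρ[u/v](R)))) → 1
E2 row counts bottom-up:
  S → 4
  σ[a<3](S) → 1
  γ[u; MIN(a)→e](σ[a<3](S)) → 1
  R → 4
  ρ[u/v](R) → 4
  ρ[e/b](ρ[u/v](R)) → 4
  π[u,e](ρ[e/b](ρ[u/v](R))) → 4
  (γ[u; MIN(a)→e](σ[a<3](S)) ∪ π[u,e](ρ[e/b](ρ[u/v](R)))) → 5

E1 result:
u | e
q | 1
E2 result:
u | e
p | 2
q | 1
r | 1
s | 1
t | 2
Witness: ('r', 1) appears 0× in E1 but 1× in E2.

no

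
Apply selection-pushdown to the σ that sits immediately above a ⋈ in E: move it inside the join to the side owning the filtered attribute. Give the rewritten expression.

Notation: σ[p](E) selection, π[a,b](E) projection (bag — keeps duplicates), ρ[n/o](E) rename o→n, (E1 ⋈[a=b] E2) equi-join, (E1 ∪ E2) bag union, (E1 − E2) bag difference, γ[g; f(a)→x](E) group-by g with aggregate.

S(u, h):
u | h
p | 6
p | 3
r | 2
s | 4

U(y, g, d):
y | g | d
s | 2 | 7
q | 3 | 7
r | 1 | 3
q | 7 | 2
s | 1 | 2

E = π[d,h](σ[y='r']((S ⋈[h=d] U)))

σ filters on y, owned by the right side.
E' = π[d,h]((S ⋈[h=d] σ[y='r'](U)))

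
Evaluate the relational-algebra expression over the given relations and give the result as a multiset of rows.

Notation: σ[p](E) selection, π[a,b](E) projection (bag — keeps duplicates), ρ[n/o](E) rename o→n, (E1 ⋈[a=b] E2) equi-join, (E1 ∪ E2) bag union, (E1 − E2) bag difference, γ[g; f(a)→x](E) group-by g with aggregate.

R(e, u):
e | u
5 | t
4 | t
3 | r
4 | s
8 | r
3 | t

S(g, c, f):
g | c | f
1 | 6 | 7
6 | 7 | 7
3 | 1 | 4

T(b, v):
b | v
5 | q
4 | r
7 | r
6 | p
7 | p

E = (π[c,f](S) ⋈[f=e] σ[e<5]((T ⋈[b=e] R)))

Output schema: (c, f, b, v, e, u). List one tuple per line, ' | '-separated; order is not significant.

Row counts bottom-up:
  S → 3
  π[c,f](S) → 3
  T → 5
  R → 6
  (T ⋈[b=e] R) → 3
  σ[e<5]((T ⋈[b=e] R)) → 2
  (π[c,f](S) ⋈[f=e] σ[e<5]((T ⋈[b=e] R))) → 2

== RESULT ==
c | f | b | v | e | u
1 | 4 | 4 | r | 4 | s
1 | 4 | 4 | r | 4 | t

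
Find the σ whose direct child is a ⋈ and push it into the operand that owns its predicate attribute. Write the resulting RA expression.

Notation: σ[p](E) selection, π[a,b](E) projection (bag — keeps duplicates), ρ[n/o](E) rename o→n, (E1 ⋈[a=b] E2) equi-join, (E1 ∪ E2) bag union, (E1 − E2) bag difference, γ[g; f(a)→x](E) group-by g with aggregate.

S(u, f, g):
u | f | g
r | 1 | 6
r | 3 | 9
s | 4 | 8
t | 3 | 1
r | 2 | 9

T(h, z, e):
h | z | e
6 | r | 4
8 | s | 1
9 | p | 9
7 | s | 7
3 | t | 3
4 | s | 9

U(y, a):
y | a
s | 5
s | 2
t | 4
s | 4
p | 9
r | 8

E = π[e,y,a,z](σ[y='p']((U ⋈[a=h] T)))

σ filters on y, owned by the left side.
E' = π[e,y,a,z]((σ[y='p'](U) ⋈[a=h] T))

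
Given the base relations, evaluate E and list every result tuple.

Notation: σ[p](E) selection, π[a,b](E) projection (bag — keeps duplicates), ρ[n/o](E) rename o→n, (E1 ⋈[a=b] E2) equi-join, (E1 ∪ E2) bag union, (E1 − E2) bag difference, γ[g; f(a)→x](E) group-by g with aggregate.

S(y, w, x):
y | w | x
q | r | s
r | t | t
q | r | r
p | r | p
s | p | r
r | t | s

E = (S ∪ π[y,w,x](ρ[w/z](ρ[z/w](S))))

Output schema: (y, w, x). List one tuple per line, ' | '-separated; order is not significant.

Subexpression sizes:
  S → 6
  S → 6
  ρ[z/w](S) → 6
  ρ[w/z](ρ[z/w](S)) → 6
  π[y,w,x](ρ[w/z](ρ[z/w](S))) → 6
  (S ∪ π[y,w,x](ρ[w/z](ρ[z/w](S)))) → 12

== RESULT ==
y | w | x
p | r | p
p | r | p
q | r | r
q | r | r
q | r | s
q | r | s
r | t | s
r | t | s
r | t | t
r | t | t
s | p | r
s | p | r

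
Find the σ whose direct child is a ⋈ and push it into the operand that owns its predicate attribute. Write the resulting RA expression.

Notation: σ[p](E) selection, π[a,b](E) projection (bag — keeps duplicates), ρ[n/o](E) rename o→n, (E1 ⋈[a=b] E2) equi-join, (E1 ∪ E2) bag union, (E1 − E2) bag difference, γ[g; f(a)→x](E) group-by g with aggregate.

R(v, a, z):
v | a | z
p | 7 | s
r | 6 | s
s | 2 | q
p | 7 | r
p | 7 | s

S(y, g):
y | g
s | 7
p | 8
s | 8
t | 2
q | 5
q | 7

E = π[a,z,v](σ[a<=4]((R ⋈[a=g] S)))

σ filters on a, owned by the left side.
E' = π[a,z,v]((σ[a<=4](R) ⋈[a=g] S))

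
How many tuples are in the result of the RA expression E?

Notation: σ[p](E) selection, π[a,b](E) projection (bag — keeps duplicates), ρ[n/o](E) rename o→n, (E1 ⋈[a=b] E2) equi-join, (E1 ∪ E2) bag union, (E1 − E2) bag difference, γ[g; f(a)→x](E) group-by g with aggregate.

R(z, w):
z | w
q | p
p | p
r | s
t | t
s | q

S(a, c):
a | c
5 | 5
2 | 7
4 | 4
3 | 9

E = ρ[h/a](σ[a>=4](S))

Per-node cardinality:
  S → 4
  σ[a>=4](S) → 2
  ρ[h/a](σ[a>=4](S)) → 2

|E| = 2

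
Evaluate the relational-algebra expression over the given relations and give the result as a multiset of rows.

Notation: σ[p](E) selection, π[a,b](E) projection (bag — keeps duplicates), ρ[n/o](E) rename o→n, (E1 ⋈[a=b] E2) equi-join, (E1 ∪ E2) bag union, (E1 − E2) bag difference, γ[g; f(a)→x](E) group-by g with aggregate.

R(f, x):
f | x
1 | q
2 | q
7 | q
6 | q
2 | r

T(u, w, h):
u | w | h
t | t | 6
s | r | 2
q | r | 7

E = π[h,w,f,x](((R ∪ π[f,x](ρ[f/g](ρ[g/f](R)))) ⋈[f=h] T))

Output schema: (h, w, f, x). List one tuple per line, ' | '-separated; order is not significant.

Row counts bottom-up:
  R → 5
  R → 5
  ρ[g/f](R) → 5
  ρ[f/g](ρ[g/f](R)) → 5
  π[f,x](ρ[f/g](ρ[g/f](R))) → 5
  (R ∪ π[f,x](ρ[f/g](ρ[g/f](R)))) → 10
  T → 3
  ((R ∪ π[f,x](ρ[f/g](ρ[g/f](R)))) ⋈[f=h] T) → 8
  π[h,w,f,x](((R ∪ π[f,x](ρ[f/g](ρ[g/f](R)))) ⋈[f=h] T)) → 8

== RESULT ==
h | w | f | x
2 | r | 2 | q
2 | r | 2 | q
2 | r | 2 | r
2 | r | 2 | r
6 | t | 6 | q
6 | t | 6 | q
7 | r | 7 | q
7 | r | 7 | q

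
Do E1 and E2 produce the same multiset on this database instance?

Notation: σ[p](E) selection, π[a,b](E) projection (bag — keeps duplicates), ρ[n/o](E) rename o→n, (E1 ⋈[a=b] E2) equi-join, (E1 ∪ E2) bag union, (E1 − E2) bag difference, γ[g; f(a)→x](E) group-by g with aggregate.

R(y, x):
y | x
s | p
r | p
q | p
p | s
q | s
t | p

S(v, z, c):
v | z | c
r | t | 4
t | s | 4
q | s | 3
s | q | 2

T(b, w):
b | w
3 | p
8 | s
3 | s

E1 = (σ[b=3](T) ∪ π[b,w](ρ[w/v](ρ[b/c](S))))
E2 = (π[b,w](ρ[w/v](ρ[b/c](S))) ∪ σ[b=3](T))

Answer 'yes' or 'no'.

E1 subexpression sizes:
  T → 3
  σ[b=3](T) → 2
  S → 4
  ρ[b/c](S) → 4
  ρ[w/v](ρ[b/c](S)) → 4
  π[b,w](ρ[w/v](ρ[b/c](S))) → 4
  (σ[b=3](T) ∪ π[b,w](ρ[w/v](ρ[b/c](S)))) → 6
E2 subexpression sizes:
  S → 4
  ρ[b/c](S) → 4
  ρ[w/v](ρ[b/c](S)) → 4
  π[b,w](ρ[w/v](ρ[b/c](S))) → 4
  T → 3
  σ[b=3](T) → 2
  (π[b,w](ρ[w/v](ρ[b/c](S))) ∪ σ[b=3](T)) → 6

E1 and E2 produce the same multiset:
b | w
2 | s
3 | p
3 | q
3 | s
4 | r
4 | t

yes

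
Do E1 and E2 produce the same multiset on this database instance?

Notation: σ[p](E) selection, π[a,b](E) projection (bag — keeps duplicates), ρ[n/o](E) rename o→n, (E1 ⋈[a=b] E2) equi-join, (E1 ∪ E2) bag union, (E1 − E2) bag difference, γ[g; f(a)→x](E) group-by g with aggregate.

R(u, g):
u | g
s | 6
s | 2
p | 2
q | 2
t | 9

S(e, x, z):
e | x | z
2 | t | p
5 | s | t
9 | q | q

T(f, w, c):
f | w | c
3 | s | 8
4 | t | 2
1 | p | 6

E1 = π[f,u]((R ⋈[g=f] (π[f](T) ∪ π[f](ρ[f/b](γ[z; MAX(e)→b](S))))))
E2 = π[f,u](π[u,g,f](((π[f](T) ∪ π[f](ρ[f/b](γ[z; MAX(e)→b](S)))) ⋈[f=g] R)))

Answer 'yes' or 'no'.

E1 per-node cardinality:
  R → 5
  T → 3
  π[f](T) → 3
  S → 3
  γ[z; MAX(e)→b](S) → 3
  ρ[f/b](γ[z; MAX(e)→b](S)) → 3
  π[f](ρ[f/b](γ[z; MAX(e)→b](S))) → 3
  (π[f](T) ∪ π[f](ρ[f/b](γ[z; MAX(e)→b](S)))) → 6
  (R ⋈[g=f] (π[f](T) ∪ π[f](ρ[f/b](γ[z; MAX(e)→b](S))))) → 4
  π[f,u]((R ⋈[g=f] (π[f](T) ∪ π[f](ρ[f/b](γ[z; MAX(e)→b](S)))))) → 4
E2 per-node cardinality:
  T → 3
  π[f](T) → 3
  S → 3
  γ[z; MAX(e)→b](S) → 3
  ρ[f/b](γ[z; MAX(e)→b](S)) → 3
  π[f](ρ[f/b](γ[z; MAX(e)→b](S))) → 3
  (π[f](T) ∪ π[f](ρ[f/b](γ[z; MAX(e)→b](S)))) → 6
  R → 5
  ((π[f](T) ∪ π[f](ρ[f/b](γ[z; MAX(e)→b](S)))) ⋈[f=g] R) → 4
  π[u,g,f](((π[f](T) ∪ π[f](ρ[f/b](γ[z; MAX(e)→b](S)))) ⋈[f=g] R)) → 4
  π[f,u](π[u,g,f](((π[f](T) ∪ π[f](ρ[f/b](γ[z; MAX(e)→b](S)))) ⋈[f=g] R))) → 4

E1 and E2 produce the same multiset:
f | u
2 | p
2 | q
2 | s
9 | t

yes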